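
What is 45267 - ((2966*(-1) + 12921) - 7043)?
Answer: 42355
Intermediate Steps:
45267 - ((2966*(-1) + 12921) - 7043) = 45267 - ((-2966 + 12921) - 7043) = 45267 - (9955 - 7043) = 45267 - 1*2912 = 45267 - 2912 = 42355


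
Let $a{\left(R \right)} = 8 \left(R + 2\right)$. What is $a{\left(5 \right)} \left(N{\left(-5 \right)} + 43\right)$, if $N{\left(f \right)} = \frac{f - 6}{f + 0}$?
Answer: $\frac{12656}{5} \approx 2531.2$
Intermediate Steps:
$N{\left(f \right)} = \frac{-6 + f}{f}$
$a{\left(R \right)} = 16 + 8 R$ ($a{\left(R \right)} = 8 \left(2 + R\right) = 16 + 8 R$)
$a{\left(5 \right)} \left(N{\left(-5 \right)} + 43\right) = \left(16 + 8 \cdot 5\right) \left(\frac{-6 - 5}{-5} + 43\right) = \left(16 + 40\right) \left(\left(- \frac{1}{5}\right) \left(-11\right) + 43\right) = 56 \left(\frac{11}{5} + 43\right) = 56 \cdot \frac{226}{5} = \frac{12656}{5}$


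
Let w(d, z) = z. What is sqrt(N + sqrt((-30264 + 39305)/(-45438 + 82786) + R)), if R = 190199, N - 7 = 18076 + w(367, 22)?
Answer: sqrt(6313544386980 + 18674*sqrt(66325951792741))/18674 ≈ 136.17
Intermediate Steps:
N = 18105 (N = 7 + (18076 + 22) = 7 + 18098 = 18105)
sqrt(N + sqrt((-30264 + 39305)/(-45438 + 82786) + R)) = sqrt(18105 + sqrt((-30264 + 39305)/(-45438 + 82786) + 190199)) = sqrt(18105 + sqrt(9041/37348 + 190199)) = sqrt(18105 + sqrt(7103561293/37348)) = sqrt(18105 + sqrt(66325951792741)/18674)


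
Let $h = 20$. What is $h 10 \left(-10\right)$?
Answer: $-2000$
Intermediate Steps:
$h 10 \left(-10\right) = 20 \cdot 10 \left(-10\right) = 200 \left(-10\right) = -2000$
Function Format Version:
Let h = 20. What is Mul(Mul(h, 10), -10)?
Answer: -2000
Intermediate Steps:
Mul(Mul(h, 10), -10) = Mul(Mul(20, 10), -10) = Mul(200, -10) = -2000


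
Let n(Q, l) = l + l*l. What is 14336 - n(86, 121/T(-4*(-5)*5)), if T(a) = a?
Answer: 143333259/10000 ≈ 14333.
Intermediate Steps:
n(Q, l) = l + l**2
14336 - n(86, 121/T(-4*(-5)*5)) = 14336 - 121/((-4*(-5)*5))*(1 + 121/((-4*(-5)*5))) = 14336 - 121/((20*5))*(1 + 121/((20*5))) = 14336 - 121/100*(1 + 121/100) = 14336 - 121*(1/100)*(1 + 121*(1/100)) = 14336 - 121*(1 + 121/100)/100 = 14336 - 121*221/(100*100) = 14336 - 1*26741/10000 = 14336 - 26741/10000 = 143333259/10000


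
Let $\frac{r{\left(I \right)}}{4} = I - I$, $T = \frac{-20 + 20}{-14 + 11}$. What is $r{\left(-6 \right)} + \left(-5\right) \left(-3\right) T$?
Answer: $0$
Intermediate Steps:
$T = 0$ ($T = \frac{0}{-3} = 0 \left(- \frac{1}{3}\right) = 0$)
$r{\left(I \right)} = 0$ ($r{\left(I \right)} = 4 \left(I - I\right) = 4 \cdot 0 = 0$)
$r{\left(-6 \right)} + \left(-5\right) \left(-3\right) T = 0 + \left(-5\right) \left(-3\right) 0 = 0 + 15 \cdot 0 = 0 + 0 = 0$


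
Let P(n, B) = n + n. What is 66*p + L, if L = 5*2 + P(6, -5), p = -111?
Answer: -7304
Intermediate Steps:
P(n, B) = 2*n
L = 22 (L = 5*2 + 2*6 = 10 + 12 = 22)
66*p + L = 66*(-111) + 22 = -7326 + 22 = -7304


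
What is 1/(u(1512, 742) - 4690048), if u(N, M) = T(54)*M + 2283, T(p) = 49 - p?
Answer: -1/4691475 ≈ -2.1315e-7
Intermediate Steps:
u(N, M) = 2283 - 5*M (u(N, M) = (49 - 1*54)*M + 2283 = (49 - 54)*M + 2283 = -5*M + 2283 = 2283 - 5*M)
1/(u(1512, 742) - 4690048) = 1/((2283 - 5*742) - 4690048) = 1/((2283 - 3710) - 4690048) = 1/(-1427 - 4690048) = 1/(-4691475) = -1/4691475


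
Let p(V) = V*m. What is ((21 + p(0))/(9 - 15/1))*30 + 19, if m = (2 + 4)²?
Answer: -86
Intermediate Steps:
m = 36 (m = 6² = 36)
p(V) = 36*V (p(V) = V*36 = 36*V)
((21 + p(0))/(9 - 15/1))*30 + 19 = ((21 + 36*0)/(9 - 15/1))*30 + 19 = ((21 + 0)/(9 - 15*1))*30 + 19 = (21/(9 - 15))*30 + 19 = (21/(-6))*30 + 19 = (21*(-⅙))*30 + 19 = -7/2*30 + 19 = -105 + 19 = -86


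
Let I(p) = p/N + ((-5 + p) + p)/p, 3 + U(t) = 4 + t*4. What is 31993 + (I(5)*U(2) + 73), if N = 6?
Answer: 64165/2 ≈ 32083.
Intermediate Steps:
U(t) = 1 + 4*t (U(t) = -3 + (4 + t*4) = -3 + (4 + 4*t) = 1 + 4*t)
I(p) = p/6 + (-5 + 2*p)/p (I(p) = p/6 + ((-5 + p) + p)/p = p*(1/6) + (-5 + 2*p)/p = p/6 + (-5 + 2*p)/p)
31993 + (I(5)*U(2) + 73) = 31993 + ((2 - 5/5 + (1/6)*5)*(1 + 4*2) + 73) = 31993 + ((2 - 5*1/5 + 5/6)*(1 + 8) + 73) = 31993 + ((2 - 1 + 5/6)*9 + 73) = 31993 + ((11/6)*9 + 73) = 31993 + (33/2 + 73) = 31993 + 179/2 = 64165/2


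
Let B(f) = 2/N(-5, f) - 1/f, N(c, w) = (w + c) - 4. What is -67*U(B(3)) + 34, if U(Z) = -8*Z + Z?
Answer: -836/3 ≈ -278.67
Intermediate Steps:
N(c, w) = -4 + c + w (N(c, w) = (c + w) - 4 = -4 + c + w)
B(f) = -1/f + 2/(-9 + f) (B(f) = 2/(-4 - 5 + f) - 1/f = 2/(-9 + f) - 1/f = -1/f + 2/(-9 + f))
U(Z) = -7*Z
-67*U(B(3)) + 34 = -(-469)*(9 + 3)/(3*(-9 + 3)) + 34 = -(-469)*(⅓)*12/(-6) + 34 = -(-469)*(⅓)*(-⅙)*12 + 34 = -(-469)*(-2)/3 + 34 = -67*14/3 + 34 = -938/3 + 34 = -836/3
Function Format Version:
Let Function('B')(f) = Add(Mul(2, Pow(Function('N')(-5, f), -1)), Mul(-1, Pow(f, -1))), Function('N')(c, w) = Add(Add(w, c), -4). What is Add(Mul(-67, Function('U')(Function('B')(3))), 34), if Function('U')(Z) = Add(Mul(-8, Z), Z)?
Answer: Rational(-836, 3) ≈ -278.67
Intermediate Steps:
Function('N')(c, w) = Add(-4, c, w) (Function('N')(c, w) = Add(Add(c, w), -4) = Add(-4, c, w))
Function('B')(f) = Add(Mul(-1, Pow(f, -1)), Mul(2, Pow(Add(-9, f), -1))) (Function('B')(f) = Add(Mul(2, Pow(Add(-4, -5, f), -1)), Mul(-1, Pow(f, -1))) = Add(Mul(2, Pow(Add(-9, f), -1)), Mul(-1, Pow(f, -1))) = Add(Mul(-1, Pow(f, -1)), Mul(2, Pow(Add(-9, f), -1))))
Function('U')(Z) = Mul(-7, Z)
Add(Mul(-67, Function('U')(Function('B')(3))), 34) = Add(Mul(-67, Mul(-7, Mul(Pow(3, -1), Pow(Add(-9, 3), -1), Add(9, 3)))), 34) = Add(Mul(-67, Mul(-7, Mul(Rational(1, 3), Pow(-6, -1), 12))), 34) = Add(Mul(-67, Mul(-7, Mul(Rational(1, 3), Rational(-1, 6), 12))), 34) = Add(Mul(-67, Mul(-7, Rational(-2, 3))), 34) = Add(Mul(-67, Rational(14, 3)), 34) = Add(Rational(-938, 3), 34) = Rational(-836, 3)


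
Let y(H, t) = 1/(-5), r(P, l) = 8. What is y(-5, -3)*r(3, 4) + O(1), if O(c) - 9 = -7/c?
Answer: 2/5 ≈ 0.40000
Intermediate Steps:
y(H, t) = -1/5
O(c) = 9 - 7/c
y(-5, -3)*r(3, 4) + O(1) = -1/5*8 + (9 - 7/1) = -8/5 + (9 - 7*1) = -8/5 + (9 - 7) = -8/5 + 2 = 2/5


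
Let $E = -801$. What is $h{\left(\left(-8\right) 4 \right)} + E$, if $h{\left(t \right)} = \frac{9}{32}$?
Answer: $- \frac{25623}{32} \approx -800.72$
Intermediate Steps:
$h{\left(t \right)} = \frac{9}{32}$ ($h{\left(t \right)} = 9 \cdot \frac{1}{32} = \frac{9}{32}$)
$h{\left(\left(-8\right) 4 \right)} + E = \frac{9}{32} - 801 = - \frac{25623}{32}$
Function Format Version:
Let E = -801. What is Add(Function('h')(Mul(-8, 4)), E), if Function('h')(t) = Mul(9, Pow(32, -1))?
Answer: Rational(-25623, 32) ≈ -800.72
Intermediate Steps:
Function('h')(t) = Rational(9, 32) (Function('h')(t) = Mul(9, Rational(1, 32)) = Rational(9, 32))
Add(Function('h')(Mul(-8, 4)), E) = Add(Rational(9, 32), -801) = Rational(-25623, 32)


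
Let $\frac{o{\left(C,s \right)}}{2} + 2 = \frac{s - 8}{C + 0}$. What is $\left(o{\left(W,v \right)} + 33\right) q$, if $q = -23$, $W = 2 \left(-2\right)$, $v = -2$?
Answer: $-782$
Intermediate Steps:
$W = -4$
$o{\left(C,s \right)} = -4 + \frac{2 \left(-8 + s\right)}{C}$ ($o{\left(C,s \right)} = -4 + 2 \frac{s - 8}{C + 0} = -4 + 2 \frac{-8 + s}{C} = -4 + \frac{2 \left(-8 + s\right)}{C}$)
$\left(o{\left(W,v \right)} + 33\right) q = \left(\frac{2 \left(-8 - 2 - -8\right)}{-4} + 33\right) \left(-23\right) = \left(2 \left(- \frac{1}{4}\right) \left(-8 - 2 + 8\right) + 33\right) \left(-23\right) = \left(2 \left(- \frac{1}{4}\right) \left(-2\right) + 33\right) \left(-23\right) = \left(1 + 33\right) \left(-23\right) = 34 \left(-23\right) = -782$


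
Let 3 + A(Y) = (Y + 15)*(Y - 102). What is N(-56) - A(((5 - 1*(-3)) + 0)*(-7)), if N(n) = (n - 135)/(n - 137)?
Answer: -1249484/193 ≈ -6474.0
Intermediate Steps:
N(n) = (-135 + n)/(-137 + n)
A(Y) = -3 + (-102 + Y)*(15 + Y) (A(Y) = -3 + (Y + 15)*(Y - 102) = -3 + (15 + Y)*(-102 + Y) = -3 + (-102 + Y)*(15 + Y))
N(-56) - A(((5 - 1*(-3)) + 0)*(-7)) = (-135 - 56)/(-137 - 56) - (-1533 + (((5 - 1*(-3)) + 0)*(-7))² - 87*((5 - 1*(-3)) + 0)*(-7)) = -191/(-193) - (-1533 + (((5 + 3) + 0)*(-7))² - 87*((5 + 3) + 0)*(-7)) = -1/193*(-191) - (-1533 + ((8 + 0)*(-7))² - 87*(8 + 0)*(-7)) = 191/193 - (-1533 + (8*(-7))² - 696*(-7)) = 191/193 - (-1533 + (-56)² - 87*(-56)) = 191/193 - (-1533 + 3136 + 4872) = 191/193 - 1*6475 = 191/193 - 6475 = -1249484/193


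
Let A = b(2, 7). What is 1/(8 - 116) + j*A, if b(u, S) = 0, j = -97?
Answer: -1/108 ≈ -0.0092593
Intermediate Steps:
A = 0
1/(8 - 116) + j*A = 1/(8 - 116) - 97*0 = 1/(-108) + 0 = -1/108 + 0 = -1/108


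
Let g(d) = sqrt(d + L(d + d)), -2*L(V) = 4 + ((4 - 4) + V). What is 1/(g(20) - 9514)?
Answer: -4757/45258099 - I*sqrt(2)/90516198 ≈ -0.00010511 - 1.5624e-8*I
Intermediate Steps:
L(V) = -2 - V/2 (L(V) = -(4 + ((4 - 4) + V))/2 = -(4 + (0 + V))/2 = -(4 + V)/2 = -2 - V/2)
g(d) = I*sqrt(2) (g(d) = sqrt(d + (-2 - (d + d)/2)) = sqrt(d + (-2 - d)) = sqrt(-2) = I*sqrt(2))
1/(g(20) - 9514) = 1/(I*sqrt(2) - 9514) = 1/(-9514 + I*sqrt(2))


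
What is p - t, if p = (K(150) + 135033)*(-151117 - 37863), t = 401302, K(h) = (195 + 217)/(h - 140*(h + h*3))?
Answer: -213976284342194/8385 ≈ -2.5519e+10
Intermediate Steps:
K(h) = -412/(559*h) (K(h) = 412/(h - 140*(h + 3*h)) = 412/(h - 560*h) = 412/((-559*h)) = 412*(-1/(559*h)) = -412/(559*h))
p = -213972919424924/8385 (p = (-412/559/150 + 135033)*(-151117 - 37863) = (-412/559*1/150 + 135033)*(-188980) = (-206/41925 + 135033)*(-188980) = (5661258319/41925)*(-188980) = -213972919424924/8385 ≈ -2.5519e+10)
p - t = -213972919424924/8385 - 1*401302 = -213972919424924/8385 - 401302 = -213976284342194/8385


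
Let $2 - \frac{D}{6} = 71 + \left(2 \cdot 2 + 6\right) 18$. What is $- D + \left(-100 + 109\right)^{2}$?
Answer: $1575$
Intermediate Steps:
$D = -1494$ ($D = 12 - 6 \left(71 + \left(2 \cdot 2 + 6\right) 18\right) = 12 - 6 \left(71 + \left(4 + 6\right) 18\right) = 12 - 6 \left(71 + 10 \cdot 18\right) = 12 - 6 \left(71 + 180\right) = 12 - 1506 = -1494$)
$- D + \left(-100 + 109\right)^{2} = \left(-1\right) \left(-1494\right) + \left(-100 + 109\right)^{2} = 1494 + 9^{2} = 1494 + 81 = 1575$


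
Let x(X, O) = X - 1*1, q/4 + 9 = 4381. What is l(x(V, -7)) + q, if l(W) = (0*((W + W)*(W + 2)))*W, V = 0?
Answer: 17488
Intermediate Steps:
q = 17488 (q = -36 + 4*4381 = -36 + 17524 = 17488)
x(X, O) = -1 + X (x(X, O) = X - 1 = -1 + X)
l(W) = 0 (l(W) = (0*((2*W)*(2 + W)))*W = (0*(2*W*(2 + W)))*W = 0*W = 0)
l(x(V, -7)) + q = 0 + 17488 = 17488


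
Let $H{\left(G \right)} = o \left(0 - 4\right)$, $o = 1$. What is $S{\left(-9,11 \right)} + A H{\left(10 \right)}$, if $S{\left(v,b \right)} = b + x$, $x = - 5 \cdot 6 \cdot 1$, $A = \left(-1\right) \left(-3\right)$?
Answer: $-31$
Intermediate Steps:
$A = 3$
$H{\left(G \right)} = -4$ ($H{\left(G \right)} = 1 \left(0 - 4\right) = 1 \left(-4\right) = -4$)
$x = -30$ ($x = \left(-5\right) 6 = -30$)
$S{\left(v,b \right)} = -30 + b$ ($S{\left(v,b \right)} = b - 30 = -30 + b$)
$S{\left(-9,11 \right)} + A H{\left(10 \right)} = \left(-30 + 11\right) + 3 \left(-4\right) = -19 - 12 = -31$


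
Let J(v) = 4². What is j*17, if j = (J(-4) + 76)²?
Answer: 143888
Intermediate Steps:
J(v) = 16
j = 8464 (j = (16 + 76)² = 92² = 8464)
j*17 = 8464*17 = 143888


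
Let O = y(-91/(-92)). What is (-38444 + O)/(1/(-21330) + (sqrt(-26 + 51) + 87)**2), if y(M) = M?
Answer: -5388501915/1186386782 ≈ -4.5419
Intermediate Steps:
O = 91/92 (O = -91/(-92) = -91*(-1/92) = 91/92 ≈ 0.98913)
(-38444 + O)/(1/(-21330) + (sqrt(-26 + 51) + 87)**2) = (-38444 + 91/92)/(1/(-21330) + (sqrt(-26 + 51) + 87)**2) = -3536757/(92*(-1/21330 + (sqrt(25) + 87)**2)) = -3536757/(92*(-1/21330 + (5 + 87)**2)) = -3536757/(92*(-1/21330 + 92**2)) = -3536757/(92*(-1/21330 + 8464)) = -3536757/(92*180537119/21330) = -3536757/92*21330/180537119 = -5388501915/1186386782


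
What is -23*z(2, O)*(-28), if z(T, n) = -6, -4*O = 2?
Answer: -3864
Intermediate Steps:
O = -½ (O = -¼*2 = -½ ≈ -0.50000)
-23*z(2, O)*(-28) = -23*(-6)*(-28) = 138*(-28) = -3864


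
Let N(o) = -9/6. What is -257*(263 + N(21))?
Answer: -134411/2 ≈ -67206.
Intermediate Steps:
N(o) = -3/2 (N(o) = -9*⅙ = -3/2)
-257*(263 + N(21)) = -257*(263 - 3/2) = -257*523/2 = -134411/2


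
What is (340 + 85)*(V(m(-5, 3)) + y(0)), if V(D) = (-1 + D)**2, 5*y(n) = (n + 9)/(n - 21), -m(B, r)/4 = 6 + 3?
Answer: 4072520/7 ≈ 5.8179e+5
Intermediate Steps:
m(B, r) = -36 (m(B, r) = -4*(6 + 3) = -4*9 = -36)
y(n) = (9 + n)/(5*(-21 + n)) (y(n) = ((n + 9)/(n - 21))/5 = ((9 + n)/(-21 + n))/5 = (9 + n)/(5*(-21 + n)))
(340 + 85)*(V(m(-5, 3)) + y(0)) = (340 + 85)*((-1 - 36)**2 + (9 + 0)/(5*(-21 + 0))) = 425*((-37)**2 + (1/5)*9/(-21)) = 425*(1369 + (1/5)*(-1/21)*9) = 425*(1369 - 3/35) = 425*(47912/35) = 4072520/7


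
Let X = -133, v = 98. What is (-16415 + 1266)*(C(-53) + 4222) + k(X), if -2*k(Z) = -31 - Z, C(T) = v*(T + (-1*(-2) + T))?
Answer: 90439479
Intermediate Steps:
C(T) = 196 + 196*T (C(T) = 98*(T + (-1*(-2) + T)) = 98*(T + (2 + T)) = 98*(2 + 2*T) = 196 + 196*T)
k(Z) = 31/2 + Z/2 (k(Z) = -(-31 - Z)/2 = 31/2 + Z/2)
(-16415 + 1266)*(C(-53) + 4222) + k(X) = (-16415 + 1266)*((196 + 196*(-53)) + 4222) + (31/2 + (½)*(-133)) = -15149*((196 - 10388) + 4222) + (31/2 - 133/2) = -15149*(-10192 + 4222) - 51 = -15149*(-5970) - 51 = 90439530 - 51 = 90439479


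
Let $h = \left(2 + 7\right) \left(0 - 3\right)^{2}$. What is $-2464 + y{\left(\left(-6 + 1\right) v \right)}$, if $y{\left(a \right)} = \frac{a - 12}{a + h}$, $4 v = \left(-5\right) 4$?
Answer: $- \frac{261171}{106} \approx -2463.9$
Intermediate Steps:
$h = 81$ ($h = 9 \left(-3\right)^{2} = 9 \cdot 9 = 81$)
$v = -5$ ($v = \frac{\left(-5\right) 4}{4} = \frac{1}{4} \left(-20\right) = -5$)
$y{\left(a \right)} = \frac{-12 + a}{81 + a}$ ($y{\left(a \right)} = \frac{a - 12}{a + 81} = \frac{-12 + a}{81 + a}$)
$-2464 + y{\left(\left(-6 + 1\right) v \right)} = -2464 + \frac{-12 + \left(-6 + 1\right) \left(-5\right)}{81 + \left(-6 + 1\right) \left(-5\right)} = -2464 + \frac{-12 - -25}{81 - -25} = -2464 + \frac{-12 + 25}{81 + 25} = -2464 + \frac{1}{106} \cdot 13 = -2464 + \frac{13}{106} = - \frac{261171}{106}$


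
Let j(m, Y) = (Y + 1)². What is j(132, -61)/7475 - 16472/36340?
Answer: 3346/118105 ≈ 0.028331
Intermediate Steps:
j(m, Y) = (1 + Y)²
j(132, -61)/7475 - 16472/36340 = (1 - 61)²/7475 - 16472/36340 = (-60)²*(1/7475) - 16472*1/36340 = 3600*(1/7475) - 4118/9085 = 144/299 - 4118/9085 = 3346/118105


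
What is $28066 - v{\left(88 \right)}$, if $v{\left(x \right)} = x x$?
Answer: $20322$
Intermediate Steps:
$v{\left(x \right)} = x^{2}$
$28066 - v{\left(88 \right)} = 28066 - 88^{2} = 28066 - 7744 = 20322$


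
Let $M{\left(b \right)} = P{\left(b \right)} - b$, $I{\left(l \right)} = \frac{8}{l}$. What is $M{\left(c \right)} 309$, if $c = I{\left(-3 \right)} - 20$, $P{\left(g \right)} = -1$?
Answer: $6695$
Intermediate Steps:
$c = - \frac{68}{3}$ ($c = \frac{8}{-3} - 20 = 8 \left(- \frac{1}{3}\right) - 20 = - \frac{8}{3} - 20 = - \frac{68}{3} \approx -22.667$)
$M{\left(b \right)} = -1 - b$
$M{\left(c \right)} 309 = \left(-1 - - \frac{68}{3}\right) 309 = \left(-1 + \frac{68}{3}\right) 309 = \frac{65}{3} \cdot 309 = 6695$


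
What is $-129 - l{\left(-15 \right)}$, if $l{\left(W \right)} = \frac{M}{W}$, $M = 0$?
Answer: $-129$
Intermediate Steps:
$l{\left(W \right)} = 0$ ($l{\left(W \right)} = \frac{0}{W} = 0$)
$-129 - l{\left(-15 \right)} = -129 - 0 = -129 + 0 = -129$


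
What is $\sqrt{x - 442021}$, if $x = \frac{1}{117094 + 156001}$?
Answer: $\frac{i \sqrt{32966314727236430}}{273095} \approx 664.85 i$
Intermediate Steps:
$x = \frac{1}{273095} \approx 3.6617 \cdot 10^{-6}$
$\sqrt{x - 442021} = \sqrt{\frac{1}{273095} - 442021} = \sqrt{- \frac{120713724994}{273095}} = \frac{i \sqrt{32966314727236430}}{273095}$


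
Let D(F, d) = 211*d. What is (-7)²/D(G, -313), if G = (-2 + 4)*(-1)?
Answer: -49/66043 ≈ -0.00074194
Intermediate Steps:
G = -2 (G = 2*(-1) = -2)
(-7)²/D(G, -313) = (-7)²/((211*(-313))) = 49/(-66043) = 49*(-1/66043) = -49/66043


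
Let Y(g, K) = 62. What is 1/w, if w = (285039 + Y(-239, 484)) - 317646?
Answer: -1/32545 ≈ -3.0727e-5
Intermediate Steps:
w = -32545 (w = (285039 + 62) - 317646 = 285101 - 317646 = -32545)
1/w = 1/(-32545) = -1/32545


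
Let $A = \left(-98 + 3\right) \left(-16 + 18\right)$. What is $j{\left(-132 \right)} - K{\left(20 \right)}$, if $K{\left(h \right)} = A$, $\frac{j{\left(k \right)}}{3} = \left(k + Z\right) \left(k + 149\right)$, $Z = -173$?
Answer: $-15365$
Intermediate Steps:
$j{\left(k \right)} = 3 \left(-173 + k\right) \left(149 + k\right)$ ($j{\left(k \right)} = 3 \left(k - 173\right) \left(k + 149\right) = 3 \left(-173 + k\right) \left(149 + k\right)$)
$A = -190$ ($A = \left(-95\right) 2 = -190$)
$K{\left(h \right)} = -190$
$j{\left(-132 \right)} - K{\left(20 \right)} = \left(-77331 - -9504 + 3 \left(-132\right)^{2}\right) - -190 = \left(-77331 + 9504 + 3 \cdot 17424\right) + 190 = \left(-77331 + 9504 + 52272\right) + 190 = -15555 + 190 = -15365$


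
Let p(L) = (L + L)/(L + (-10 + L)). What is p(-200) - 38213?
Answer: -1566693/41 ≈ -38212.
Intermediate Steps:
p(L) = 2*L/(-10 + 2*L) (p(L) = (2*L)/(-10 + 2*L) = 2*L/(-10 + 2*L))
p(-200) - 38213 = -200/(-5 - 200) - 38213 = -200/(-205) - 38213 = -200*(-1/205) - 38213 = 40/41 - 38213 = -1566693/41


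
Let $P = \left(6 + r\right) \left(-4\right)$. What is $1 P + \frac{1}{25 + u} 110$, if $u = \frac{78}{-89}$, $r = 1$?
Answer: $- \frac{50326}{2147} \approx -23.44$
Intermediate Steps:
$P = -28$ ($P = \left(6 + 1\right) \left(-4\right) = 7 \left(-4\right) = -28$)
$u = - \frac{78}{89}$ ($u = 78 \left(- \frac{1}{89}\right) = - \frac{78}{89} \approx -0.8764$)
$1 P + \frac{1}{25 + u} 110 = 1 \left(-28\right) + \frac{1}{25 - \frac{78}{89}} \cdot 110 = -28 + \frac{1}{\frac{2147}{89}} \cdot 110 = -28 + \frac{89}{2147} \cdot 110 = -28 + \frac{9790}{2147} = - \frac{50326}{2147}$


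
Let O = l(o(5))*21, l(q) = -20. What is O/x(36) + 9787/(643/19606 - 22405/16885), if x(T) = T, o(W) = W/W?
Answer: -216330546823/28561025 ≈ -7574.3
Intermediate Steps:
o(W) = 1
O = -420 (O = -20*21 = -420)
O/x(36) + 9787/(643/19606 - 22405/16885) = -420/36 + 9787/(643/19606 - 22405/16885) = -420*1/36 + 9787/(643*(1/19606) - 22405*1/16885) = -35/3 + 9787/(643/19606 - 4481/3377) = -35/3 + 9787/(-85683075/66209462) = -35/3 + 9787*(-66209462/85683075) = -35/3 - 647992004594/85683075 = -216330546823/28561025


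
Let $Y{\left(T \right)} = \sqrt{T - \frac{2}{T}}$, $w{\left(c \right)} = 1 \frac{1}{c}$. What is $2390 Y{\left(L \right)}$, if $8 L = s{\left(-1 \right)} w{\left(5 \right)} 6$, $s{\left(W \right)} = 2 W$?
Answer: $\frac{239 \sqrt{5730}}{3} \approx 6030.5$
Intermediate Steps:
$w{\left(c \right)} = \frac{1}{c}$
$L = - \frac{3}{10}$ ($L = \frac{\frac{2 \left(-1\right)}{5} \cdot 6}{8} = \frac{\left(-2\right) \frac{1}{5} \cdot 6}{8} = \frac{\left(- \frac{2}{5}\right) 6}{8} = \frac{1}{8} \left(- \frac{12}{5}\right) = - \frac{3}{10} \approx -0.3$)
$2390 Y{\left(L \right)} = 2390 \sqrt{- \frac{3}{10} - \frac{2}{- \frac{3}{10}}} = 2390 \sqrt{- \frac{3}{10} - - \frac{20}{3}} = 2390 \sqrt{- \frac{3}{10} + \frac{20}{3}} = 2390 \sqrt{\frac{191}{30}} = 2390 \frac{\sqrt{5730}}{30} = \frac{239 \sqrt{5730}}{3}$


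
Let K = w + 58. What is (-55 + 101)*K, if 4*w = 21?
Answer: 5819/2 ≈ 2909.5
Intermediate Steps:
w = 21/4 (w = (1/4)*21 = 21/4 ≈ 5.2500)
K = 253/4 (K = 21/4 + 58 = 253/4 ≈ 63.250)
(-55 + 101)*K = (-55 + 101)*(253/4) = 46*(253/4) = 5819/2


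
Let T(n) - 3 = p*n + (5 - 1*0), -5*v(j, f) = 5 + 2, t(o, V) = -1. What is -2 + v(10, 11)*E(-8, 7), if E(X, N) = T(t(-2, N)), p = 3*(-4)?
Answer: -30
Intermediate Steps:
p = -12
v(j, f) = -7/5 (v(j, f) = -(5 + 2)/5 = -1/5*7 = -7/5)
T(n) = 8 - 12*n (T(n) = 3 + (-12*n + (5 - 1*0)) = 3 + (-12*n + (5 + 0)) = 3 + (-12*n + 5) = 3 + (5 - 12*n) = 8 - 12*n)
E(X, N) = 20 (E(X, N) = 8 - 12*(-1) = 8 + 12 = 20)
-2 + v(10, 11)*E(-8, 7) = -2 - 7/5*20 = -2 - 28 = -30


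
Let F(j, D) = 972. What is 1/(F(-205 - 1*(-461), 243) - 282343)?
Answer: -1/281371 ≈ -3.5540e-6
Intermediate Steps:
1/(F(-205 - 1*(-461), 243) - 282343) = 1/(972 - 282343) = 1/(-281371) = -1/281371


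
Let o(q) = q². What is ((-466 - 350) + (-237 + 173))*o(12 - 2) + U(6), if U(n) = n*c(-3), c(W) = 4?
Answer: -87976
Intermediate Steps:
U(n) = 4*n (U(n) = n*4 = 4*n)
((-466 - 350) + (-237 + 173))*o(12 - 2) + U(6) = ((-466 - 350) + (-237 + 173))*(12 - 2)² + 4*6 = (-816 - 64)*10² + 24 = -880*100 + 24 = -88000 + 24 = -87976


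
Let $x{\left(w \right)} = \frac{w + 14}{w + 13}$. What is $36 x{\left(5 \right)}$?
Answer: $38$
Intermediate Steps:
$x{\left(w \right)} = \frac{14 + w}{13 + w}$
$36 x{\left(5 \right)} = 36 \frac{14 + 5}{13 + 5} = 36 \cdot \frac{1}{18} \cdot 19 = 36 \cdot \frac{19}{18} = 38$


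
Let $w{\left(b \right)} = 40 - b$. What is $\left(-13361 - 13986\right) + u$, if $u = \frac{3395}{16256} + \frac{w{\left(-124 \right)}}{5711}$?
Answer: $- \frac{2538819168723}{92838016} \approx -27347.0$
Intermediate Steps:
$u = \frac{22054829}{92838016}$ ($u = \frac{3395}{16256} + \frac{40 - -124}{5711} = 3395 \cdot \frac{1}{16256} + \left(40 + 124\right) \frac{1}{5711} = \frac{3395}{16256} + 164 \cdot \frac{1}{5711} = \frac{3395}{16256} + \frac{164}{5711} = \frac{22054829}{92838016} \approx 0.23756$)
$\left(-13361 - 13986\right) + u = \left(-13361 - 13986\right) + \frac{22054829}{92838016} = -27347 + \frac{22054829}{92838016} = - \frac{2538819168723}{92838016}$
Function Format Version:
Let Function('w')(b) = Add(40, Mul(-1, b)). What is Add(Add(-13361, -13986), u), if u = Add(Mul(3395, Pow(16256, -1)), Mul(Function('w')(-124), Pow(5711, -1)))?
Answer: Rational(-2538819168723, 92838016) ≈ -27347.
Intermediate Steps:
u = Rational(22054829, 92838016) (u = Add(Mul(3395, Pow(16256, -1)), Mul(Add(40, Mul(-1, -124)), Pow(5711, -1))) = Add(Mul(3395, Rational(1, 16256)), Mul(Add(40, 124), Rational(1, 5711))) = Add(Rational(3395, 16256), Mul(164, Rational(1, 5711))) = Add(Rational(3395, 16256), Rational(164, 5711)) = Rational(22054829, 92838016) ≈ 0.23756)
Add(Add(-13361, -13986), u) = Add(Add(-13361, -13986), Rational(22054829, 92838016)) = Add(-27347, Rational(22054829, 92838016)) = Rational(-2538819168723, 92838016)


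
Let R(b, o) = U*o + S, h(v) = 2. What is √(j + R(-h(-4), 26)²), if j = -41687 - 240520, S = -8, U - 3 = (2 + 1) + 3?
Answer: I*√231131 ≈ 480.76*I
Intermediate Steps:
U = 9 (U = 3 + ((2 + 1) + 3) = 3 + (3 + 3) = 3 + 6 = 9)
R(b, o) = -8 + 9*o (R(b, o) = 9*o - 8 = -8 + 9*o)
j = -282207
√(j + R(-h(-4), 26)²) = √(-282207 + (-8 + 9*26)²) = √(-282207 + (-8 + 234)²) = √(-282207 + 226²) = √(-282207 + 51076) = √(-231131) = I*√231131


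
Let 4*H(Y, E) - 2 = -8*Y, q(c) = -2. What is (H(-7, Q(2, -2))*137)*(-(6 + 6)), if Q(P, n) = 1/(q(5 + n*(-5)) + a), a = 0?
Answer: -23838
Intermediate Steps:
Q(P, n) = -½ (Q(P, n) = 1/(-2 + 0) = 1/(-2) = -½)
H(Y, E) = ½ - 2*Y (H(Y, E) = ½ + (-8*Y)/4 = ½ - 2*Y)
(H(-7, Q(2, -2))*137)*(-(6 + 6)) = ((½ - 2*(-7))*137)*(-(6 + 6)) = ((½ + 14)*137)*(-1*12) = ((29/2)*137)*(-12) = (3973/2)*(-12) = -23838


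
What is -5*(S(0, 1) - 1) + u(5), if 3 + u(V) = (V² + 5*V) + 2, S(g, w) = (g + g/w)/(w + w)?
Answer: 54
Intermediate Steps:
S(g, w) = (g + g/w)/(2*w) (S(g, w) = (g + g/w)/((2*w)) = (g + g/w)*(1/(2*w)) = (g + g/w)/(2*w))
u(V) = -1 + V² + 5*V (u(V) = -3 + ((V² + 5*V) + 2) = -3 + (2 + V² + 5*V) = -1 + V² + 5*V)
-5*(S(0, 1) - 1) + u(5) = -5*((½)*0*(1 + 1)/1² - 1) + (-1 + 5² + 5*5) = -5*((½)*0*1*2 - 1) + (-1 + 25 + 25) = -5*(0 - 1) + 49 = -5*(-1) + 49 = 5 + 49 = 54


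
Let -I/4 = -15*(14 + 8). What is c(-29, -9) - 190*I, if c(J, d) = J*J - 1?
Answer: -249960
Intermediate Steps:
c(J, d) = -1 + J² (c(J, d) = J² - 1 = -1 + J²)
I = 1320 (I = -(-60)*(14 + 8) = -(-60)*22 = -4*(-330) = 1320)
c(-29, -9) - 190*I = (-1 + (-29)²) - 190*1320 = (-1 + 841) - 250800 = 840 - 250800 = -249960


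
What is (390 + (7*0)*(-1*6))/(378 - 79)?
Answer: 30/23 ≈ 1.3043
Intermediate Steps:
(390 + (7*0)*(-1*6))/(378 - 79) = (390 + 0*(-6))/299 = (390 + 0)*(1/299) = 390*(1/299) = 30/23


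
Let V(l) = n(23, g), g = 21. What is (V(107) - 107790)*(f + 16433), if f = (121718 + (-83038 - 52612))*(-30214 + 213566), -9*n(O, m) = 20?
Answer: 2478142399742030/9 ≈ 2.7535e+14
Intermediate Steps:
n(O, m) = -20/9 (n(O, m) = -⅑*20 = -20/9)
V(l) = -20/9
f = -2554460064 (f = (121718 - 135650)*183352 = -13932*183352 = -2554460064)
(V(107) - 107790)*(f + 16433) = (-20/9 - 107790)*(-2554460064 + 16433) = -970130/9*(-2554443631) = 2478142399742030/9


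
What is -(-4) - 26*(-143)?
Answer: 3722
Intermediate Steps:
-(-4) - 26*(-143) = -1*(-4) + 3718 = 4 + 3718 = 3722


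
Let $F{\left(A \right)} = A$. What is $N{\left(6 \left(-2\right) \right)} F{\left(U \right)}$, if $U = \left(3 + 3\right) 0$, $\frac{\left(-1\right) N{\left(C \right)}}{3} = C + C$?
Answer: $0$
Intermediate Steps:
$N{\left(C \right)} = - 6 C$ ($N{\left(C \right)} = - 3 \left(C + C\right) = - 3 \cdot 2 C = - 6 C$)
$U = 0$ ($U = 6 \cdot 0 = 0$)
$N{\left(6 \left(-2\right) \right)} F{\left(U \right)} = - 6 \cdot 6 \left(-2\right) 0 = \left(-6\right) \left(-12\right) 0 = 72 \cdot 0 = 0$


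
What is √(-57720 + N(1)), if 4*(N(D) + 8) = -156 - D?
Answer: I*√231069/2 ≈ 240.35*I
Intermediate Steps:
N(D) = -47 - D/4 (N(D) = -8 + (-156 - D)/4 = -8 + (-39 - D/4) = -47 - D/4)
√(-57720 + N(1)) = √(-57720 + (-47 - ¼*1)) = √(-57720 + (-47 - ¼)) = √(-57720 - 189/4) = √(-231069/4) = I*√231069/2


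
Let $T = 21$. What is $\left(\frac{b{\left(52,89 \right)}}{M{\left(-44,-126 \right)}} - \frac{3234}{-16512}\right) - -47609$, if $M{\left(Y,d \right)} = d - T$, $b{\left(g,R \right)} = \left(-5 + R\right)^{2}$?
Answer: $\frac{130888411}{2752} \approx 47561.0$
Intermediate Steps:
$M{\left(Y,d \right)} = -21 + d$ ($M{\left(Y,d \right)} = d - 21 = -21 + d$)
$\left(\frac{b{\left(52,89 \right)}}{M{\left(-44,-126 \right)}} - \frac{3234}{-16512}\right) - -47609 = \left(\frac{\left(-5 + 89\right)^{2}}{-21 - 126} - \frac{3234}{-16512}\right) - -47609 = \left(\frac{84^{2}}{-147} - - \frac{539}{2752}\right) + 47609 = \left(7056 \left(- \frac{1}{147}\right) + \frac{539}{2752}\right) + 47609 = \left(-48 + \frac{539}{2752}\right) + 47609 = - \frac{131557}{2752} + 47609 = \frac{130888411}{2752}$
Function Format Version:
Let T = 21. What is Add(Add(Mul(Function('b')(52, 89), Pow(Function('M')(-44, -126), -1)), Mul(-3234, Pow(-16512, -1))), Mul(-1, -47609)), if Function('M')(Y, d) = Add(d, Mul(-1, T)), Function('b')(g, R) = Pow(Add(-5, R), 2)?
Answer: Rational(130888411, 2752) ≈ 47561.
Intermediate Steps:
Function('M')(Y, d) = Add(-21, d) (Function('M')(Y, d) = Add(d, Mul(-1, 21)) = Add(d, -21) = Add(-21, d))
Add(Add(Mul(Function('b')(52, 89), Pow(Function('M')(-44, -126), -1)), Mul(-3234, Pow(-16512, -1))), Mul(-1, -47609)) = Add(Add(Mul(Pow(Add(-5, 89), 2), Pow(Add(-21, -126), -1)), Mul(-3234, Pow(-16512, -1))), Mul(-1, -47609)) = Add(Add(Mul(Pow(84, 2), Pow(-147, -1)), Mul(-3234, Rational(-1, 16512))), 47609) = Add(Add(Mul(7056, Rational(-1, 147)), Rational(539, 2752)), 47609) = Add(Add(-48, Rational(539, 2752)), 47609) = Add(Rational(-131557, 2752), 47609) = Rational(130888411, 2752)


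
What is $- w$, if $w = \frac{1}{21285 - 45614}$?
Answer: $\frac{1}{24329} \approx 4.1103 \cdot 10^{-5}$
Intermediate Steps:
$w = - \frac{1}{24329}$ ($w = \frac{1}{-24329} = - \frac{1}{24329} \approx -4.1103 \cdot 10^{-5}$)
$- w = \left(-1\right) \left(- \frac{1}{24329}\right) = \frac{1}{24329}$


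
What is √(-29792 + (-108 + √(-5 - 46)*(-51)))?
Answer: √(-29900 - 51*I*√51) ≈ 1.053 - 172.92*I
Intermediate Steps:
√(-29792 + (-108 + √(-5 - 46)*(-51))) = √(-29792 + (-108 + √(-51)*(-51))) = √(-29792 + (-108 + (I*√51)*(-51))) = √(-29792 + (-108 - 51*I*√51)) = √(-29900 - 51*I*√51)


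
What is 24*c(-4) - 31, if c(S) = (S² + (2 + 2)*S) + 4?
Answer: 65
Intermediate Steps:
c(S) = 4 + S² + 4*S (c(S) = (S² + 4*S) + 4 = 4 + S² + 4*S)
24*c(-4) - 31 = 24*(4 + (-4)² + 4*(-4)) - 31 = 24*(4 + 16 - 16) - 31 = 24*4 - 31 = 96 - 31 = 65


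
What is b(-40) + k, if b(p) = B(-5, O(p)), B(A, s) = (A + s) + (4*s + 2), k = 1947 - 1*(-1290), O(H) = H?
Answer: 3034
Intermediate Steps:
k = 3237 (k = 1947 + 1290 = 3237)
B(A, s) = 2 + A + 5*s (B(A, s) = (A + s) + (2 + 4*s) = 2 + A + 5*s)
b(p) = -3 + 5*p (b(p) = 2 - 5 + 5*p = -3 + 5*p)
b(-40) + k = (-3 + 5*(-40)) + 3237 = (-3 - 200) + 3237 = -203 + 3237 = 3034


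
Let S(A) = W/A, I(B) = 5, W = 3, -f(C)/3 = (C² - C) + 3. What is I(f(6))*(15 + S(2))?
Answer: 165/2 ≈ 82.500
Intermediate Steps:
f(C) = -9 - 3*C² + 3*C (f(C) = -3*((C² - C) + 3) = -3*(3 + C² - C) = -9 - 3*C² + 3*C)
S(A) = 3/A
I(f(6))*(15 + S(2)) = 5*(15 + 3/2) = 5*(33/2) = 165/2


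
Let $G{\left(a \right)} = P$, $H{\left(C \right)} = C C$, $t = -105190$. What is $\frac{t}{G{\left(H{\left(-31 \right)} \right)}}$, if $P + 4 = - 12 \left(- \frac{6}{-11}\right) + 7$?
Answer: $\frac{1157090}{39} \approx 29669.0$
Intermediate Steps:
$P = - \frac{39}{11}$ ($P = -4 + \left(- 12 \left(- \frac{6}{-11}\right) + 7\right) = -4 + \left(- 12 \left(\left(-6\right) \left(- \frac{1}{11}\right)\right) + 7\right) = -4 + \left(\left(-12\right) \frac{6}{11} + 7\right) = -4 + \left(- \frac{72}{11} + 7\right) = -4 + \frac{5}{11} = - \frac{39}{11} \approx -3.5455$)
$H{\left(C \right)} = C^{2}$
$G{\left(a \right)} = - \frac{39}{11}$
$\frac{t}{G{\left(H{\left(-31 \right)} \right)}} = - \frac{105190}{- \frac{39}{11}} = \left(-105190\right) \left(- \frac{11}{39}\right) = \frac{1157090}{39}$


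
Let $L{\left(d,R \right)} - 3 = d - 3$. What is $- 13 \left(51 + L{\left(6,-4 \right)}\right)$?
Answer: $-741$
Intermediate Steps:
$L{\left(d,R \right)} = d$ ($L{\left(d,R \right)} = 3 + \left(d - 3\right) = 3 + \left(-3 + d\right) = d$)
$- 13 \left(51 + L{\left(6,-4 \right)}\right) = - 13 \left(51 + 6\right) = \left(-13\right) 57 = -741$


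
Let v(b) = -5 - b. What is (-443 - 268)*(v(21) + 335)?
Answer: -219699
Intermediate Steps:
(-443 - 268)*(v(21) + 335) = (-443 - 268)*((-5 - 1*21) + 335) = -711*((-5 - 21) + 335) = -711*(-26 + 335) = -711*309 = -219699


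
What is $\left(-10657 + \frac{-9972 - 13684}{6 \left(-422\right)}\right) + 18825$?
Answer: $\frac{5176258}{633} \approx 8177.3$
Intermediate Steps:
$\left(-10657 + \frac{-9972 - 13684}{6 \left(-422\right)}\right) + 18825 = \left(-10657 - \frac{23656}{-2532}\right) + 18825 = \left(-10657 - - \frac{5914}{633}\right) + 18825 = \left(-10657 + \frac{5914}{633}\right) + 18825 = - \frac{6739967}{633} + 18825 = \frac{5176258}{633}$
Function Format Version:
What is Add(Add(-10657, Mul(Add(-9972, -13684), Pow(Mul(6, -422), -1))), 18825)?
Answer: Rational(5176258, 633) ≈ 8177.3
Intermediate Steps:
Add(Add(-10657, Mul(Add(-9972, -13684), Pow(Mul(6, -422), -1))), 18825) = Add(Add(-10657, Mul(-23656, Pow(-2532, -1))), 18825) = Add(Add(-10657, Mul(-23656, Rational(-1, 2532))), 18825) = Add(Add(-10657, Rational(5914, 633)), 18825) = Add(Rational(-6739967, 633), 18825) = Rational(5176258, 633)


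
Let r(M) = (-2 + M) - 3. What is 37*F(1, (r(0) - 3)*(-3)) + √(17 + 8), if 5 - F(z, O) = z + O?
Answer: -735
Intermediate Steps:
r(M) = -5 + M
F(z, O) = 5 - O - z (F(z, O) = 5 - (z + O) = 5 - (O + z) = 5 + (-O - z) = 5 - O - z)
37*F(1, (r(0) - 3)*(-3)) + √(17 + 8) = 37*(5 - ((-5 + 0) - 3)*(-3) - 1*1) + √(17 + 8) = 37*(5 - (-5 - 3)*(-3) - 1) + √25 = 37*(5 - (-8)*(-3) - 1) + 5 = 37*(5 - 1*24 - 1) + 5 = 37*(5 - 24 - 1) + 5 = 37*(-20) + 5 = -740 + 5 = -735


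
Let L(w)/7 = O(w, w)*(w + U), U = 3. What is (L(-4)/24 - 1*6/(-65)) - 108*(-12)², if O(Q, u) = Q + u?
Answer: -3032167/195 ≈ -15550.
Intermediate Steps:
L(w) = 14*w*(3 + w) (L(w) = 7*((w + w)*(w + 3)) = 7*((2*w)*(3 + w)) = 7*(2*w*(3 + w)) = 14*w*(3 + w))
(L(-4)/24 - 1*6/(-65)) - 108*(-12)² = ((14*(-4)*(3 - 4))/24 - 1*6/(-65)) - 108*(-12)² = ((14*(-4)*(-1))*(1/24) - 6*(-1/65)) - 108*144 = (56*(1/24) + 6/65) - 15552 = (7/3 + 6/65) - 15552 = 473/195 - 15552 = -3032167/195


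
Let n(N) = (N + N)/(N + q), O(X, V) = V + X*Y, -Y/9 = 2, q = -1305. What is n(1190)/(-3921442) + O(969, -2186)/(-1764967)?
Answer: 126510827610/11370568686823 ≈ 0.011126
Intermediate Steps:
Y = -18 (Y = -9*2 = -18)
O(X, V) = V - 18*X (O(X, V) = V + X*(-18) = V - 18*X)
n(N) = 2*N/(-1305 + N) (n(N) = (N + N)/(N - 1305) = (2*N)/(-1305 + N) = 2*N/(-1305 + N))
n(1190)/(-3921442) + O(969, -2186)/(-1764967) = (2*1190/(-1305 + 1190))/(-3921442) + (-2186 - 18*969)/(-1764967) = (2*1190/(-115))*(-1/3921442) + (-2186 - 17442)*(-1/1764967) = (2*1190*(-1/115))*(-1/3921442) - 19628*(-1/1764967) = -476/23*(-1/3921442) + 19628/1764967 = 34/6442369 + 19628/1764967 = 126510827610/11370568686823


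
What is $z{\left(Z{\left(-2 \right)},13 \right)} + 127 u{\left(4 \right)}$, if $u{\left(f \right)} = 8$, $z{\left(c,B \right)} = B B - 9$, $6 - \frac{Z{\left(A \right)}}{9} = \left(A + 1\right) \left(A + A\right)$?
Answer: $1176$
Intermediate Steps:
$Z{\left(A \right)} = 54 - 18 A \left(1 + A\right)$ ($Z{\left(A \right)} = 54 - 9 \left(A + 1\right) \left(A + A\right) = 54 - 9 \left(1 + A\right) 2 A = 54 - 9 \cdot 2 A \left(1 + A\right) = 54 - 18 A \left(1 + A\right)$)
$z{\left(c,B \right)} = -9 + B^{2}$ ($z{\left(c,B \right)} = B^{2} - 9 = -9 + B^{2}$)
$z{\left(Z{\left(-2 \right)},13 \right)} + 127 u{\left(4 \right)} = \left(-9 + 13^{2}\right) + 127 \cdot 8 = \left(-9 + 169\right) + 1016 = 160 + 1016 = 1176$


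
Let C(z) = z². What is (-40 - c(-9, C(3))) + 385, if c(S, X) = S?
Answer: 354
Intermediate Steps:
(-40 - c(-9, C(3))) + 385 = (-40 - 1*(-9)) + 385 = (-40 + 9) + 385 = -31 + 385 = 354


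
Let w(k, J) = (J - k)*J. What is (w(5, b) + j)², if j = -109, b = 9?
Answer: 5329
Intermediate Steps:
w(k, J) = J*(J - k)
(w(5, b) + j)² = (9*(9 - 1*5) - 109)² = (9*(9 - 5) - 109)² = (9*4 - 109)² = (36 - 109)² = (-73)² = 5329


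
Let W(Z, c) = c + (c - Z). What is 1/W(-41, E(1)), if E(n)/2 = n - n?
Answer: 1/41 ≈ 0.024390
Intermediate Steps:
E(n) = 0 (E(n) = 2*(n - n) = 2*0 = 0)
W(Z, c) = -Z + 2*c
1/W(-41, E(1)) = 1/(-1*(-41) + 2*0) = 1/(41 + 0) = 1/41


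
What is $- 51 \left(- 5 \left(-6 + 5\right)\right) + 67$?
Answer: $-188$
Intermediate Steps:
$- 51 \left(- 5 \left(-6 + 5\right)\right) + 67 = - 51 \left(\left(-5\right) \left(-1\right)\right) + 67 = \left(-51\right) 5 + 67 = -255 + 67 = -188$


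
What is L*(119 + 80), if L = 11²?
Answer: 24079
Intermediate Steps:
L = 121
L*(119 + 80) = 121*(119 + 80) = 121*199 = 24079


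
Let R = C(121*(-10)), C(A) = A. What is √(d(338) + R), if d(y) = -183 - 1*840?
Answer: I*√2233 ≈ 47.255*I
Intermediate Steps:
d(y) = -1023 (d(y) = -183 - 840 = -1023)
R = -1210 (R = 121*(-10) = -1210)
√(d(338) + R) = √(-1023 - 1210) = √(-2233) = I*√2233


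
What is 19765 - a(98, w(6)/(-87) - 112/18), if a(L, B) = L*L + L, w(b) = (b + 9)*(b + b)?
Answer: 10063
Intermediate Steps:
w(b) = 2*b*(9 + b) (w(b) = (9 + b)*(2*b) = 2*b*(9 + b))
a(L, B) = L + L² (a(L, B) = L² + L = L + L²)
19765 - a(98, w(6)/(-87) - 112/18) = 19765 - 98*(1 + 98) = 19765 - 98*99 = 19765 - 1*9702 = 19765 - 9702 = 10063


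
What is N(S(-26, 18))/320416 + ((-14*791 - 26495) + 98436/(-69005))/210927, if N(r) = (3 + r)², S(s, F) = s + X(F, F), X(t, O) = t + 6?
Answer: -276893024857087/1554553510178720 ≈ -0.17812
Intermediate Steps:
X(t, O) = 6 + t
S(s, F) = 6 + F + s (S(s, F) = s + (6 + F) = 6 + F + s)
N(S(-26, 18))/320416 + ((-14*791 - 26495) + 98436/(-69005))/210927 = (3 + (6 + 18 - 26))²/320416 + ((-14*791 - 26495) + 98436/(-69005))/210927 = (3 - 2)²*(1/320416) + ((-11074 - 26495) + 98436*(-1/69005))*(1/210927) = 1²*(1/320416) + (-37569 - 98436/69005)*(1/210927) = 1*(1/320416) - 2592547281/69005*1/210927 = 1/320416 - 864182427/4851672545 = -276893024857087/1554553510178720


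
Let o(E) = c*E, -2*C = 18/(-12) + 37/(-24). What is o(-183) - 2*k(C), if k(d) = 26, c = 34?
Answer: -6274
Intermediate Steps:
C = 73/48 (C = -(18/(-12) + 37/(-24))/2 = -(18*(-1/12) + 37*(-1/24))/2 = -(-3/2 - 37/24)/2 = -½*(-73/24) = 73/48 ≈ 1.5208)
o(E) = 34*E
o(-183) - 2*k(C) = 34*(-183) - 2*26 = -6222 - 1*52 = -6222 - 52 = -6274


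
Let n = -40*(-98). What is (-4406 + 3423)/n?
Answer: -983/3920 ≈ -0.25077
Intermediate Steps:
n = 3920
(-4406 + 3423)/n = (-4406 + 3423)/3920 = -983*1/3920 = -983/3920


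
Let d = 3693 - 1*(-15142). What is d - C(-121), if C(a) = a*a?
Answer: 4194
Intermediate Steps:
C(a) = a²
d = 18835 (d = 3693 + 15142 = 18835)
d - C(-121) = 18835 - 1*(-121)² = 18835 - 1*14641 = 18835 - 14641 = 4194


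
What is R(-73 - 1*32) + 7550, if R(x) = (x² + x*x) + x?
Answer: 29495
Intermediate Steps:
R(x) = x + 2*x² (R(x) = (x² + x²) + x = 2*x² + x = x + 2*x²)
R(-73 - 1*32) + 7550 = (-73 - 1*32)*(1 + 2*(-73 - 1*32)) + 7550 = (-73 - 32)*(1 + 2*(-73 - 32)) + 7550 = -105*(1 + 2*(-105)) + 7550 = -105*(1 - 210) + 7550 = -105*(-209) + 7550 = 21945 + 7550 = 29495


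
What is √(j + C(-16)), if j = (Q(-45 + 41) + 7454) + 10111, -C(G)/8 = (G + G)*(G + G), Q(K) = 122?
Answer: 3*√1055 ≈ 97.442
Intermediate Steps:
C(G) = -32*G² (C(G) = -8*(G + G)*(G + G) = -8*2*G*2*G = -32*G²)
j = 17687 (j = (122 + 7454) + 10111 = 7576 + 10111 = 17687)
√(j + C(-16)) = √(17687 - 32*(-16)²) = √(17687 - 32*256) = √(17687 - 8192) = √9495 = 3*√1055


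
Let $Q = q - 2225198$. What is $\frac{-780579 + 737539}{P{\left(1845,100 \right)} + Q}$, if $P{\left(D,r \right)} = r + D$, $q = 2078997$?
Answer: $\frac{1345}{4508} \approx 0.29836$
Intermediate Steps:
$Q = -146201$ ($Q = 2078997 - 2225198 = -146201$)
$P{\left(D,r \right)} = D + r$
$\frac{-780579 + 737539}{P{\left(1845,100 \right)} + Q} = \frac{-780579 + 737539}{\left(1845 + 100\right) - 146201} = - \frac{43040}{1945 - 146201} = - \frac{43040}{-144256} = \left(-43040\right) \left(- \frac{1}{144256}\right) = \frac{1345}{4508}$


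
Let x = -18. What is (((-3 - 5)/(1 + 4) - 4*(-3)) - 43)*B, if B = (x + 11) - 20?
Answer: 4401/5 ≈ 880.20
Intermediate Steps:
B = -27 (B = (-18 + 11) - 20 = -7 - 20 = -27)
(((-3 - 5)/(1 + 4) - 4*(-3)) - 43)*B = (((-3 - 5)/(1 + 4) - 4*(-3)) - 43)*(-27) = ((-8/5 + 12) - 43)*(-27) = (52/5 - 43)*(-27) = -163/5*(-27) = 4401/5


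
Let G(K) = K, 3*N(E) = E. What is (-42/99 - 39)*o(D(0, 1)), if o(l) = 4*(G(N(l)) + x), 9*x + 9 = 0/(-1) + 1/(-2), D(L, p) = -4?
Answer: 111886/297 ≈ 376.72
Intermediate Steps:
N(E) = E/3
x = -19/18 (x = -1 + (0/(-1) + 1/(-2))/9 = -1 + (0*(-1) + 1*(-½))/9 = -1 + (0 - ½)/9 = -1 + (⅑)*(-½) = -1 - 1/18 = -19/18 ≈ -1.0556)
o(l) = -38/9 + 4*l/3 (o(l) = 4*(l/3 - 19/18) = 4*(-19/18 + l/3) = -38/9 + 4*l/3)
(-42/99 - 39)*o(D(0, 1)) = (-42/99 - 39)*(-38/9 + (4/3)*(-4)) = (-42*1/99 - 39)*(-38/9 - 16/3) = (-14/33 - 39)*(-86/9) = -1301/33*(-86/9) = 111886/297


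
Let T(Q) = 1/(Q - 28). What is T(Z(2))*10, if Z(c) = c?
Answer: -5/13 ≈ -0.38462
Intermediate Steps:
T(Q) = 1/(-28 + Q)
T(Z(2))*10 = 10/(-28 + 2) = 10/(-26) = -1/26*10 = -5/13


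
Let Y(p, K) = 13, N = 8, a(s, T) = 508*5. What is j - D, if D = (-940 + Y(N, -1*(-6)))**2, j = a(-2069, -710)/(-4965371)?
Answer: -4266887298599/4965371 ≈ -8.5933e+5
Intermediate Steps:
a(s, T) = 2540
j = -2540/4965371 (j = 2540/(-4965371) = 2540*(-1/4965371) = -2540/4965371 ≈ -0.00051154)
D = 859329 (D = (-940 + 13)**2 = (-927)**2 = 859329)
j - D = -2540/4965371 - 1*859329 = -2540/4965371 - 859329 = -4266887298599/4965371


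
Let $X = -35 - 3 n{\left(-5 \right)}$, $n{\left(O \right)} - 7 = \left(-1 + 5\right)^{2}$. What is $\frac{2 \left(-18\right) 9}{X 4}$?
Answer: $\frac{81}{104} \approx 0.77885$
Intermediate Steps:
$n{\left(O \right)} = 23$ ($n{\left(O \right)} = 7 + \left(-1 + 5\right)^{2} = 7 + 4^{2} = 7 + 16 = 23$)
$X = -104$ ($X = -35 - 69 = -104$)
$\frac{2 \left(-18\right) 9}{X 4} = \frac{2 \left(-18\right) 9}{\left(-104\right) 4} = \frac{\left(-36\right) 9}{-416} = \left(-324\right) \left(- \frac{1}{416}\right) = \frac{81}{104}$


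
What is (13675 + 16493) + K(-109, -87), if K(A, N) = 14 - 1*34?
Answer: 30148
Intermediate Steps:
K(A, N) = -20 (K(A, N) = 14 - 34 = -20)
(13675 + 16493) + K(-109, -87) = (13675 + 16493) - 20 = 30168 - 20 = 30148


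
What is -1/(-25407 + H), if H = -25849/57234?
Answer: 57234/1454170087 ≈ 3.9359e-5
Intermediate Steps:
H = -25849/57234 (H = -25849*1/57234 = -25849/57234 ≈ -0.45164)
-1/(-25407 + H) = -1/(-25407 - 25849/57234) = -1/(-1454170087/57234) = -1*(-57234/1454170087) = 57234/1454170087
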